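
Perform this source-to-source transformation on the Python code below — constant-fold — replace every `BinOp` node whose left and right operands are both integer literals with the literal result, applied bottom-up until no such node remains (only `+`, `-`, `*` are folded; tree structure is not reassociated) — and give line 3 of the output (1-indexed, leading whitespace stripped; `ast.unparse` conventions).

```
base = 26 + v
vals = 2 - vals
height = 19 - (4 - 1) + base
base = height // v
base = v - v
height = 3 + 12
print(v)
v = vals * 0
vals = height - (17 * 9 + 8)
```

Transformed code:
base = 26 + v
vals = 2 - vals
height = 16 + base
base = height // v
base = v - v
height = 15
print(v)
v = vals * 0
vals = height - 161

height = 16 + base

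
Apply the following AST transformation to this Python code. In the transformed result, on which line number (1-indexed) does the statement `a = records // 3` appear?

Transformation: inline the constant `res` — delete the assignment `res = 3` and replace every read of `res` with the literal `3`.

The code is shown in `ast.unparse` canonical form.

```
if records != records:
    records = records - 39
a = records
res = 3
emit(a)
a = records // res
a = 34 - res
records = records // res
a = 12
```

5

Transformed code:
if records != records:
    records = records - 39
a = records
emit(a)
a = records // 3
a = 34 - 3
records = records // 3
a = 12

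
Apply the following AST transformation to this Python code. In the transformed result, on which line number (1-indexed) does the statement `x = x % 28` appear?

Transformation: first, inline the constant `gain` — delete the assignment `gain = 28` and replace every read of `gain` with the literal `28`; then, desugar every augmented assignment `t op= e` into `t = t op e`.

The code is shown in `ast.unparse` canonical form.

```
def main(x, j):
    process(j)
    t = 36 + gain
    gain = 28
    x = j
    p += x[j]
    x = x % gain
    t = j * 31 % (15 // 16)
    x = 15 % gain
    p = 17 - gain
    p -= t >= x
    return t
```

Transformed code:
def main(x, j):
    process(j)
    t = 36 + 28
    x = j
    p = p + x[j]
    x = x % 28
    t = j * 31 % (15 // 16)
    x = 15 % 28
    p = 17 - 28
    p = p - (t >= x)
    return t

6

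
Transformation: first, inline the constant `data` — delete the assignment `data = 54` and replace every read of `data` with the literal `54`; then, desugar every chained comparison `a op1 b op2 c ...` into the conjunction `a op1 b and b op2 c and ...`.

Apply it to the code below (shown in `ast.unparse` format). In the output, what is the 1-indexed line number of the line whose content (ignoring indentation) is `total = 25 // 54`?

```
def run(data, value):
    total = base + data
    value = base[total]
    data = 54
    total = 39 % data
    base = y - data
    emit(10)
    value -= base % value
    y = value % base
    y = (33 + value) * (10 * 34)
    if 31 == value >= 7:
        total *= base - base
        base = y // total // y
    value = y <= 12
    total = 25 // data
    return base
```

14

Transformed code:
def run(data, value):
    total = base + 54
    value = base[total]
    total = 39 % 54
    base = y - 54
    emit(10)
    value -= base % value
    y = value % base
    y = (33 + value) * (10 * 34)
    if 31 == value and value >= 7:
        total *= base - base
        base = y // total // y
    value = y <= 12
    total = 25 // 54
    return base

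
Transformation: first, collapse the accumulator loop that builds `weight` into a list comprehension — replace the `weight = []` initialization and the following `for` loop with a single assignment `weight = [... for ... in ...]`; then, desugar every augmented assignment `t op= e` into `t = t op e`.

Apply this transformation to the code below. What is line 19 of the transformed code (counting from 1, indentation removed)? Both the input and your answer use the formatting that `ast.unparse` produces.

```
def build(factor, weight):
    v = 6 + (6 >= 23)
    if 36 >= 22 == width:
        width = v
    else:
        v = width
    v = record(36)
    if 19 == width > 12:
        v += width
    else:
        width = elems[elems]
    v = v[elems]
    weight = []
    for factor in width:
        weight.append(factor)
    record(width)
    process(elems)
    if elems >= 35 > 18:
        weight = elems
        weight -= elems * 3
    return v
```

Transformed code:
def build(factor, weight):
    v = 6 + (6 >= 23)
    if 36 >= 22 == width:
        width = v
    else:
        v = width
    v = record(36)
    if 19 == width > 12:
        v = v + width
    else:
        width = elems[elems]
    v = v[elems]
    weight = [factor for factor in width]
    record(width)
    process(elems)
    if elems >= 35 > 18:
        weight = elems
        weight = weight - elems * 3
    return v

return v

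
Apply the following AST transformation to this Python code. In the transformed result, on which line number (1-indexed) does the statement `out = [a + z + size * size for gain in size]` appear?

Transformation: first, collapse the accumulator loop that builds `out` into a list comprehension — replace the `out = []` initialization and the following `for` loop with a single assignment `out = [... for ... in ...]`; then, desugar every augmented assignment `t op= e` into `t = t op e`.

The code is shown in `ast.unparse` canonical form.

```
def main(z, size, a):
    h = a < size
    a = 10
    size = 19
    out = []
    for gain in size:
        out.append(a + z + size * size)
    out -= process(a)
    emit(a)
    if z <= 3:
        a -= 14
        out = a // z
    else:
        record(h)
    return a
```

Transformed code:
def main(z, size, a):
    h = a < size
    a = 10
    size = 19
    out = [a + z + size * size for gain in size]
    out = out - process(a)
    emit(a)
    if z <= 3:
        a = a - 14
        out = a // z
    else:
        record(h)
    return a

5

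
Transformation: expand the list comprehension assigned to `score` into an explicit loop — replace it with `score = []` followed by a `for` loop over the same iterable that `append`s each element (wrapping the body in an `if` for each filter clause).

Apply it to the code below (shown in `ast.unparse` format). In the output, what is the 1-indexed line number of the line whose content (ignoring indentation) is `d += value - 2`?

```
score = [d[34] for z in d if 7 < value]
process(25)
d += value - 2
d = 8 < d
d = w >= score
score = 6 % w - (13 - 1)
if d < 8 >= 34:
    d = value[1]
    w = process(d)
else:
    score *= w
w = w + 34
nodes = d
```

6

Transformed code:
score = []
for z in d:
    if 7 < value:
        score.append(d[34])
process(25)
d += value - 2
d = 8 < d
d = w >= score
score = 6 % w - (13 - 1)
if d < 8 >= 34:
    d = value[1]
    w = process(d)
else:
    score *= w
w = w + 34
nodes = d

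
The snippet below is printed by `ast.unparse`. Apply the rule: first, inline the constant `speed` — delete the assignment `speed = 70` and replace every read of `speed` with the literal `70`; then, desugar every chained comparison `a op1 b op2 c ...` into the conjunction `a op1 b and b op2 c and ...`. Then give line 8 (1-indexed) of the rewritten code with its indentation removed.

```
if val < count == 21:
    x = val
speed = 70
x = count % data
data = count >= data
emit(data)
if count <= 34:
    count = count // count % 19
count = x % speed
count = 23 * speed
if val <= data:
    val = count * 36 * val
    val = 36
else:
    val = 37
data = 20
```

Transformed code:
if val < count and count == 21:
    x = val
x = count % data
data = count >= data
emit(data)
if count <= 34:
    count = count // count % 19
count = x % 70
count = 23 * 70
if val <= data:
    val = count * 36 * val
    val = 36
else:
    val = 37
data = 20

count = x % 70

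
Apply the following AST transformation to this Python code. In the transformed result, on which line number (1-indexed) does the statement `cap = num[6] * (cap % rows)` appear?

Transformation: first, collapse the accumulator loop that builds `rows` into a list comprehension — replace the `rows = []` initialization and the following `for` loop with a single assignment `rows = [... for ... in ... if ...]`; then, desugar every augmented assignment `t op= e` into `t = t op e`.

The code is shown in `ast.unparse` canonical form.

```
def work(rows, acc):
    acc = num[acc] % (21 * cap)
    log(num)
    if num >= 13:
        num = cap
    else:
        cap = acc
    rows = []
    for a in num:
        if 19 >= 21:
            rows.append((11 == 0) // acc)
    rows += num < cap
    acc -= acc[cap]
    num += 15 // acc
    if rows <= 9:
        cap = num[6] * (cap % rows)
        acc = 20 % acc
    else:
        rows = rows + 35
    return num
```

13

Transformed code:
def work(rows, acc):
    acc = num[acc] % (21 * cap)
    log(num)
    if num >= 13:
        num = cap
    else:
        cap = acc
    rows = [(11 == 0) // acc for a in num if 19 >= 21]
    rows = rows + (num < cap)
    acc = acc - acc[cap]
    num = num + 15 // acc
    if rows <= 9:
        cap = num[6] * (cap % rows)
        acc = 20 % acc
    else:
        rows = rows + 35
    return num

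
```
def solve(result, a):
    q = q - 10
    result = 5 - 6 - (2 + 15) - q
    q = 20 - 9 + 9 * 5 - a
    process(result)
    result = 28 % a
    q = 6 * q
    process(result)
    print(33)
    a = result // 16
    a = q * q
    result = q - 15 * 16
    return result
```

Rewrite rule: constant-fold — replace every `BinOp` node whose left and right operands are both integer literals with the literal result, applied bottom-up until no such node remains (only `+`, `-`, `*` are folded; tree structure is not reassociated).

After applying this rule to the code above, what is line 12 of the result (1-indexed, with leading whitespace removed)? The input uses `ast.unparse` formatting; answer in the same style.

Transformed code:
def solve(result, a):
    q = q - 10
    result = -18 - q
    q = 56 - a
    process(result)
    result = 28 % a
    q = 6 * q
    process(result)
    print(33)
    a = result // 16
    a = q * q
    result = q - 240
    return result

result = q - 240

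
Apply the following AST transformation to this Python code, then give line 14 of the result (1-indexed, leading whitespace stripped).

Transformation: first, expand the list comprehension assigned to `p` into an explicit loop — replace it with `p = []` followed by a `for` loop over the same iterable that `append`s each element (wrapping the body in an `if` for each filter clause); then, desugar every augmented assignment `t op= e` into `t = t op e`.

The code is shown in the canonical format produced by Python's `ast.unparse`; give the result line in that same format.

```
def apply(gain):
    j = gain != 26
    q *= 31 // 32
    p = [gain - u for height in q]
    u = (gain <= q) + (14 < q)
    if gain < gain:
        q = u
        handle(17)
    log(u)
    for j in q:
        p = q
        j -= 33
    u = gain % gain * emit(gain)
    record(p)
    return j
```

j = j - 33

Transformed code:
def apply(gain):
    j = gain != 26
    q = q * (31 // 32)
    p = []
    for height in q:
        p.append(gain - u)
    u = (gain <= q) + (14 < q)
    if gain < gain:
        q = u
        handle(17)
    log(u)
    for j in q:
        p = q
        j = j - 33
    u = gain % gain * emit(gain)
    record(p)
    return j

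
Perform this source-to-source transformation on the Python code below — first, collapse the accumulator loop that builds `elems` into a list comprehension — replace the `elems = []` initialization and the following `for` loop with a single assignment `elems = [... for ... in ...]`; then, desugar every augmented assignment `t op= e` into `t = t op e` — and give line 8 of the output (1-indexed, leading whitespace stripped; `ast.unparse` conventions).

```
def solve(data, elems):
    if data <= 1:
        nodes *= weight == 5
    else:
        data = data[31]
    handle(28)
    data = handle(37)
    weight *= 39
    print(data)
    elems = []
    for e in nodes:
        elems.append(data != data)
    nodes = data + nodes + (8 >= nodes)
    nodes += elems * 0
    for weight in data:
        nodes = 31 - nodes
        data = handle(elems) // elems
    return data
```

Transformed code:
def solve(data, elems):
    if data <= 1:
        nodes = nodes * (weight == 5)
    else:
        data = data[31]
    handle(28)
    data = handle(37)
    weight = weight * 39
    print(data)
    elems = [data != data for e in nodes]
    nodes = data + nodes + (8 >= nodes)
    nodes = nodes + elems * 0
    for weight in data:
        nodes = 31 - nodes
        data = handle(elems) // elems
    return data

weight = weight * 39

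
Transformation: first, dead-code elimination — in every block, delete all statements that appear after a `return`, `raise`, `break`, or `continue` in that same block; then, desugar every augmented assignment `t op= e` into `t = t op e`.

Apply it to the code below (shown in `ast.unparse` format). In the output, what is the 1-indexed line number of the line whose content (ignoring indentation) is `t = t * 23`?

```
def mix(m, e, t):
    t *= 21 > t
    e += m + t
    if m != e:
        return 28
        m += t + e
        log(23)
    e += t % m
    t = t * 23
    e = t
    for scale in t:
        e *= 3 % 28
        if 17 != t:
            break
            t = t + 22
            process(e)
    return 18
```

Transformed code:
def mix(m, e, t):
    t = t * (21 > t)
    e = e + (m + t)
    if m != e:
        return 28
    e = e + t % m
    t = t * 23
    e = t
    for scale in t:
        e = e * (3 % 28)
        if 17 != t:
            break
    return 18

7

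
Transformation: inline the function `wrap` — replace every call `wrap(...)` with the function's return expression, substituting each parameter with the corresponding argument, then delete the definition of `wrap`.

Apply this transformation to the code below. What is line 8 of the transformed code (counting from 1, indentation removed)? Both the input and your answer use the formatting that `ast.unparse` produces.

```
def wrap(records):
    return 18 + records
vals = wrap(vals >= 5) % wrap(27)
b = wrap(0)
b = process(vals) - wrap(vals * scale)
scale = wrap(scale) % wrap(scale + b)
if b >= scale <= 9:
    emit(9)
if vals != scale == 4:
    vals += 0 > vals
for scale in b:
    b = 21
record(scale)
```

vals += 0 > vals

Transformed code:
vals = (18 + (vals >= 5)) % (18 + 27)
b = 18 + 0
b = process(vals) - (18 + vals * scale)
scale = (18 + scale) % (18 + (scale + b))
if b >= scale <= 9:
    emit(9)
if vals != scale == 4:
    vals += 0 > vals
for scale in b:
    b = 21
record(scale)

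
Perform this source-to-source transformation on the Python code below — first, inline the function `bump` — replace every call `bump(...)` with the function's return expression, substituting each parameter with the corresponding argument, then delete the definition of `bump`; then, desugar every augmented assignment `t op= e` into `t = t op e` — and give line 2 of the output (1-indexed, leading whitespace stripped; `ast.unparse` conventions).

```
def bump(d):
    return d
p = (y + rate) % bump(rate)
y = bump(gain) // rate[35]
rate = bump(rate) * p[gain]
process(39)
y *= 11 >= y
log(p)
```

y = gain // rate[35]

Transformed code:
p = (y + rate) % rate
y = gain // rate[35]
rate = rate * p[gain]
process(39)
y = y * (11 >= y)
log(p)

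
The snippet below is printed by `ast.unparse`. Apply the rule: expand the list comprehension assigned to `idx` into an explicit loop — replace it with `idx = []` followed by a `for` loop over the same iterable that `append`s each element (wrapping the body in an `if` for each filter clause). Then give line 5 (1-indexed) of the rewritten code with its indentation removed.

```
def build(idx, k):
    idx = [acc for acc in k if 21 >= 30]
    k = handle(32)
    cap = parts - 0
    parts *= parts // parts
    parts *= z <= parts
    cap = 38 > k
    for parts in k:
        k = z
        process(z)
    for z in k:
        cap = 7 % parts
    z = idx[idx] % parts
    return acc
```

idx.append(acc)

Transformed code:
def build(idx, k):
    idx = []
    for acc in k:
        if 21 >= 30:
            idx.append(acc)
    k = handle(32)
    cap = parts - 0
    parts *= parts // parts
    parts *= z <= parts
    cap = 38 > k
    for parts in k:
        k = z
        process(z)
    for z in k:
        cap = 7 % parts
    z = idx[idx] % parts
    return acc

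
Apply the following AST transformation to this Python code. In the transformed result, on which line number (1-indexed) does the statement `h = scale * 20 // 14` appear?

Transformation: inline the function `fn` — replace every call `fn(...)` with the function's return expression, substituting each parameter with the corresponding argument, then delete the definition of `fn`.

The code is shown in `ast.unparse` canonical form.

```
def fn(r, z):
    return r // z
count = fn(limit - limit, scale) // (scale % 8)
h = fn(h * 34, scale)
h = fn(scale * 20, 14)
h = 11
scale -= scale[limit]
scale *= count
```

3

Transformed code:
count = (limit - limit) // scale // (scale % 8)
h = h * 34 // scale
h = scale * 20 // 14
h = 11
scale -= scale[limit]
scale *= count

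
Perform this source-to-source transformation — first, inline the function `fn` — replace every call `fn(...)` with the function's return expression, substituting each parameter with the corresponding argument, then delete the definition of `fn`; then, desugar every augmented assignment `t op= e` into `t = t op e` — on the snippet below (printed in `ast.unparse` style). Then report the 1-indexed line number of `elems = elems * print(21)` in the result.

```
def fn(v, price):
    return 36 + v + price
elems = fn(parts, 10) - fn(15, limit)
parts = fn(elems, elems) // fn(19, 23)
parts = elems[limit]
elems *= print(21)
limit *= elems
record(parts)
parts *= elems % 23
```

4

Transformed code:
elems = 36 + parts + 10 - (36 + 15 + limit)
parts = (36 + elems + elems) // (36 + 19 + 23)
parts = elems[limit]
elems = elems * print(21)
limit = limit * elems
record(parts)
parts = parts * (elems % 23)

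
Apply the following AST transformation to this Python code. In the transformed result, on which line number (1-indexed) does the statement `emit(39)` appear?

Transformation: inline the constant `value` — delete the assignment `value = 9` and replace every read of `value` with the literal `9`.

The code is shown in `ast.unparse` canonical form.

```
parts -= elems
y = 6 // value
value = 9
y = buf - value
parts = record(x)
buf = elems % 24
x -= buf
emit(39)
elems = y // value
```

Transformed code:
parts -= elems
y = 6 // 9
y = buf - 9
parts = record(x)
buf = elems % 24
x -= buf
emit(39)
elems = y // 9

7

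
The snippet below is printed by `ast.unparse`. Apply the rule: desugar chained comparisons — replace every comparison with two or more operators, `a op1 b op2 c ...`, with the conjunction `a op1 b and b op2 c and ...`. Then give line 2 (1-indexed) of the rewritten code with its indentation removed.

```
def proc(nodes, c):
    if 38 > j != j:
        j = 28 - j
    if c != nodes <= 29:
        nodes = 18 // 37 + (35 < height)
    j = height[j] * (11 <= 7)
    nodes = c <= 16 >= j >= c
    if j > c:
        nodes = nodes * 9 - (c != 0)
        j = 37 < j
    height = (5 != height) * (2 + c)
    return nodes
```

if 38 > j and j != j:

Transformed code:
def proc(nodes, c):
    if 38 > j and j != j:
        j = 28 - j
    if c != nodes and nodes <= 29:
        nodes = 18 // 37 + (35 < height)
    j = height[j] * (11 <= 7)
    nodes = c <= 16 and 16 >= j and (j >= c)
    if j > c:
        nodes = nodes * 9 - (c != 0)
        j = 37 < j
    height = (5 != height) * (2 + c)
    return nodes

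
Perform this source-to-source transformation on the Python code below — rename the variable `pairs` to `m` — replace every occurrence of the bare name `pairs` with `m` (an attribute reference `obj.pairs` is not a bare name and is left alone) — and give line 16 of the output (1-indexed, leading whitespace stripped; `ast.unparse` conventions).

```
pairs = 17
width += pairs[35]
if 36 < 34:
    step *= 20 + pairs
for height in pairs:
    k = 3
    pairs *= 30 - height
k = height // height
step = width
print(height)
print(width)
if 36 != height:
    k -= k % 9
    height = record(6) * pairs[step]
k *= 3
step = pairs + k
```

step = m + k

Transformed code:
m = 17
width += m[35]
if 36 < 34:
    step *= 20 + m
for height in m:
    k = 3
    m *= 30 - height
k = height // height
step = width
print(height)
print(width)
if 36 != height:
    k -= k % 9
    height = record(6) * m[step]
k *= 3
step = m + k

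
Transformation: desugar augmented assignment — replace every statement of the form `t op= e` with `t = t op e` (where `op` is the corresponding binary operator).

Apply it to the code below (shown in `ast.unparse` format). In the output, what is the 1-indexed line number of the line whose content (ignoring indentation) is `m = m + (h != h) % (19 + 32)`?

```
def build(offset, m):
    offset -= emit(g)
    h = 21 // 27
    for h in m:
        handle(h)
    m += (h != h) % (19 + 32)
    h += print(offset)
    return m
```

Transformed code:
def build(offset, m):
    offset = offset - emit(g)
    h = 21 // 27
    for h in m:
        handle(h)
    m = m + (h != h) % (19 + 32)
    h = h + print(offset)
    return m

6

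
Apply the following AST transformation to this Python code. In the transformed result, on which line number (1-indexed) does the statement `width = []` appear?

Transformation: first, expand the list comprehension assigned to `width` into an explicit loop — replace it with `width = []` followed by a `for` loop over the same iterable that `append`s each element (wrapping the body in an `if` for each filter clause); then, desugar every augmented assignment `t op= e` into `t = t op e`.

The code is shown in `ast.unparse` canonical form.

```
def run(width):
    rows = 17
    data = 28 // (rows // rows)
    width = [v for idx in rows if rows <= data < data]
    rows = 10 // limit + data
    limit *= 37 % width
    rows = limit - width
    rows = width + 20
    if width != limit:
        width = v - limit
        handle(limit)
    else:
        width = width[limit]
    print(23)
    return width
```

Transformed code:
def run(width):
    rows = 17
    data = 28 // (rows // rows)
    width = []
    for idx in rows:
        if rows <= data < data:
            width.append(v)
    rows = 10 // limit + data
    limit = limit * (37 % width)
    rows = limit - width
    rows = width + 20
    if width != limit:
        width = v - limit
        handle(limit)
    else:
        width = width[limit]
    print(23)
    return width

4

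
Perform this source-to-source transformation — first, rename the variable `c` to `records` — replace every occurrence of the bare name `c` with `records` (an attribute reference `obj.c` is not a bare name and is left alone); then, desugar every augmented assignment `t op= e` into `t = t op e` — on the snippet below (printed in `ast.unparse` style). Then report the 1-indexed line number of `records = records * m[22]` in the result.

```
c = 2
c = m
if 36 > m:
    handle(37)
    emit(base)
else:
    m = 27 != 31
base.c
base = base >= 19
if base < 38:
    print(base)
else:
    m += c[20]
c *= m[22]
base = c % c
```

Transformed code:
records = 2
records = m
if 36 > m:
    handle(37)
    emit(base)
else:
    m = 27 != 31
base.c
base = base >= 19
if base < 38:
    print(base)
else:
    m = m + records[20]
records = records * m[22]
base = records % records

14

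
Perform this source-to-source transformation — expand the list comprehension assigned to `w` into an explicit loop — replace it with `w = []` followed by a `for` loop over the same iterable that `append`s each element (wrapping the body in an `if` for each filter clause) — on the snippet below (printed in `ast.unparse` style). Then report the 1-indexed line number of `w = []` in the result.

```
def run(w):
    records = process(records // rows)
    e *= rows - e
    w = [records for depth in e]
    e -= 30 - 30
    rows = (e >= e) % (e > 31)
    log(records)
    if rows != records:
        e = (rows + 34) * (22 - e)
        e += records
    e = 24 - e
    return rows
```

Transformed code:
def run(w):
    records = process(records // rows)
    e *= rows - e
    w = []
    for depth in e:
        w.append(records)
    e -= 30 - 30
    rows = (e >= e) % (e > 31)
    log(records)
    if rows != records:
        e = (rows + 34) * (22 - e)
        e += records
    e = 24 - e
    return rows

4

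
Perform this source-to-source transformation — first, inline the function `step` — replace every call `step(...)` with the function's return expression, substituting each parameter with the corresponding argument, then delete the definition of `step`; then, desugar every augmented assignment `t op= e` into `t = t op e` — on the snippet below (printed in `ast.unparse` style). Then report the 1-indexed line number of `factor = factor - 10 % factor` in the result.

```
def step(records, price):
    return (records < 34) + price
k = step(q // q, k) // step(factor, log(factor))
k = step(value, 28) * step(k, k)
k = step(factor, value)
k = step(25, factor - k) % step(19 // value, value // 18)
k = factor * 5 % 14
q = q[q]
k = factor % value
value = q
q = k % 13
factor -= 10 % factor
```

10

Transformed code:
k = ((q // q < 34) + k) // ((factor < 34) + log(factor))
k = ((value < 34) + 28) * ((k < 34) + k)
k = (factor < 34) + value
k = ((25 < 34) + (factor - k)) % ((19 // value < 34) + value // 18)
k = factor * 5 % 14
q = q[q]
k = factor % value
value = q
q = k % 13
factor = factor - 10 % factor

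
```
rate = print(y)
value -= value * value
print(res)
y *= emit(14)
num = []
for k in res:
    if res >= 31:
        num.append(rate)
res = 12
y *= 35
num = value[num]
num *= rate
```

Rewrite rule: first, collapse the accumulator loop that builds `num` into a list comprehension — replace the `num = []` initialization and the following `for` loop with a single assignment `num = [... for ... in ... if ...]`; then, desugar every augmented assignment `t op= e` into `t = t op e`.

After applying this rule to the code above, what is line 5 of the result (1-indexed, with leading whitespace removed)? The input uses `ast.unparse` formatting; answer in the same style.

num = [rate for k in res if res >= 31]

Transformed code:
rate = print(y)
value = value - value * value
print(res)
y = y * emit(14)
num = [rate for k in res if res >= 31]
res = 12
y = y * 35
num = value[num]
num = num * rate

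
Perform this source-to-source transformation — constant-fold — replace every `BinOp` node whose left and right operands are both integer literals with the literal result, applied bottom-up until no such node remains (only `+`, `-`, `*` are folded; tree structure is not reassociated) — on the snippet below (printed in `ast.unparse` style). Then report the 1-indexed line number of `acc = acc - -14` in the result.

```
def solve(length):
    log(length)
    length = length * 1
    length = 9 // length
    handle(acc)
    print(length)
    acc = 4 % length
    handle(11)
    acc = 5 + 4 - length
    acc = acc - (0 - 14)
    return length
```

10

Transformed code:
def solve(length):
    log(length)
    length = length * 1
    length = 9 // length
    handle(acc)
    print(length)
    acc = 4 % length
    handle(11)
    acc = 9 - length
    acc = acc - -14
    return length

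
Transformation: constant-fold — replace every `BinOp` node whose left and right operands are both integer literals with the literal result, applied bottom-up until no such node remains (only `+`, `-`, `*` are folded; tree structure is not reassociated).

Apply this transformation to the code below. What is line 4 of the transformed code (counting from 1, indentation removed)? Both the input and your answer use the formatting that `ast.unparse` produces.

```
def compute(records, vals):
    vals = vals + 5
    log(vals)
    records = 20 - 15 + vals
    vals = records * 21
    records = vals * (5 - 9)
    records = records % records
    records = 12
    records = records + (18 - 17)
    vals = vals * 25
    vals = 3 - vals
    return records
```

records = 5 + vals

Transformed code:
def compute(records, vals):
    vals = vals + 5
    log(vals)
    records = 5 + vals
    vals = records * 21
    records = vals * -4
    records = records % records
    records = 12
    records = records + 1
    vals = vals * 25
    vals = 3 - vals
    return records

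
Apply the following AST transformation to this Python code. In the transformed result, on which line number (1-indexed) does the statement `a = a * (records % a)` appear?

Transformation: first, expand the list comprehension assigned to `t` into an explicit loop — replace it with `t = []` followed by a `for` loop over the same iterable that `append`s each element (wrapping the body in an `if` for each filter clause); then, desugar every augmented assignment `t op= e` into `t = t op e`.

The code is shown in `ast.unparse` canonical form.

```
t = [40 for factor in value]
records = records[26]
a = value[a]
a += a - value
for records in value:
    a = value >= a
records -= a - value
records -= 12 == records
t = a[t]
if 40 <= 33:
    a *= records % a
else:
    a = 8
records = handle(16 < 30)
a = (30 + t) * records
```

13

Transformed code:
t = []
for factor in value:
    t.append(40)
records = records[26]
a = value[a]
a = a + (a - value)
for records in value:
    a = value >= a
records = records - (a - value)
records = records - (12 == records)
t = a[t]
if 40 <= 33:
    a = a * (records % a)
else:
    a = 8
records = handle(16 < 30)
a = (30 + t) * records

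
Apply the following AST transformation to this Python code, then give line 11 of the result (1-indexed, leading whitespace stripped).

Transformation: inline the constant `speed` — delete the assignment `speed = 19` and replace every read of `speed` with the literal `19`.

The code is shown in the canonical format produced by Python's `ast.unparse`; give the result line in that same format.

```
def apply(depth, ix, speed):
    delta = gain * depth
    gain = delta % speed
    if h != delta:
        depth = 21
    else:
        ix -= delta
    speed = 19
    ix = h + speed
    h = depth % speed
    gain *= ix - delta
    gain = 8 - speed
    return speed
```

gain = 8 - 19

Transformed code:
def apply(depth, ix, speed):
    delta = gain * depth
    gain = delta % 19
    if h != delta:
        depth = 21
    else:
        ix -= delta
    ix = h + 19
    h = depth % 19
    gain *= ix - delta
    gain = 8 - 19
    return 19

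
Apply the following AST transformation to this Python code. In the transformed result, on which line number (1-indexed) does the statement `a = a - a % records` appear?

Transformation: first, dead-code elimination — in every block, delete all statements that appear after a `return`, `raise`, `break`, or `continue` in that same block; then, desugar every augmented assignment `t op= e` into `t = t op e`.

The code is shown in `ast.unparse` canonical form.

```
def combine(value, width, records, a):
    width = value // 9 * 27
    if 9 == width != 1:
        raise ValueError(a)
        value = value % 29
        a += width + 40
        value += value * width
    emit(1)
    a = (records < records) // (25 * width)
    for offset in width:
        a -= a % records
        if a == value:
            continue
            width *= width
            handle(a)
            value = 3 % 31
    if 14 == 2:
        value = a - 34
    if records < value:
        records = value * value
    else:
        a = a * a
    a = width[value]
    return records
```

8

Transformed code:
def combine(value, width, records, a):
    width = value // 9 * 27
    if 9 == width != 1:
        raise ValueError(a)
    emit(1)
    a = (records < records) // (25 * width)
    for offset in width:
        a = a - a % records
        if a == value:
            continue
    if 14 == 2:
        value = a - 34
    if records < value:
        records = value * value
    else:
        a = a * a
    a = width[value]
    return records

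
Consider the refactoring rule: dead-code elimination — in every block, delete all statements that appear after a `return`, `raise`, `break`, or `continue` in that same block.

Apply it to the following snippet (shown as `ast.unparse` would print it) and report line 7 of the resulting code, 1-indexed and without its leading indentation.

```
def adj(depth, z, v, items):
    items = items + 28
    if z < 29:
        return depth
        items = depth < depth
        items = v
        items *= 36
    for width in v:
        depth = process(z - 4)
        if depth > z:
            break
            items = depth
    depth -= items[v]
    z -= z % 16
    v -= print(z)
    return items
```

if depth > z:

Transformed code:
def adj(depth, z, v, items):
    items = items + 28
    if z < 29:
        return depth
    for width in v:
        depth = process(z - 4)
        if depth > z:
            break
    depth -= items[v]
    z -= z % 16
    v -= print(z)
    return items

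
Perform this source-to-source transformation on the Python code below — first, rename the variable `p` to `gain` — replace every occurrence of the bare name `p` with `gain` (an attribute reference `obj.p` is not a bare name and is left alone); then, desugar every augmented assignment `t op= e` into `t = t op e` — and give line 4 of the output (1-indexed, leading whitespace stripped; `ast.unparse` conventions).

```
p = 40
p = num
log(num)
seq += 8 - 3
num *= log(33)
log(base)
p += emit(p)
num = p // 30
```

Transformed code:
gain = 40
gain = num
log(num)
seq = seq + (8 - 3)
num = num * log(33)
log(base)
gain = gain + emit(gain)
num = gain // 30

seq = seq + (8 - 3)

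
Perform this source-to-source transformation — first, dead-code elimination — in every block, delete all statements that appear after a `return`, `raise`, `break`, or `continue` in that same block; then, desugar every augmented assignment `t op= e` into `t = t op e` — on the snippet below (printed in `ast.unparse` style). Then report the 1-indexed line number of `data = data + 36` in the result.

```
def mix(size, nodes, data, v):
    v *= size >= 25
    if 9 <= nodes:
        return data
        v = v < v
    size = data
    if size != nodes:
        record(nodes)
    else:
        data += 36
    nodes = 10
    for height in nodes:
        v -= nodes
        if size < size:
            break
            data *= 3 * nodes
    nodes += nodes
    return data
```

Transformed code:
def mix(size, nodes, data, v):
    v = v * (size >= 25)
    if 9 <= nodes:
        return data
    size = data
    if size != nodes:
        record(nodes)
    else:
        data = data + 36
    nodes = 10
    for height in nodes:
        v = v - nodes
        if size < size:
            break
    nodes = nodes + nodes
    return data

9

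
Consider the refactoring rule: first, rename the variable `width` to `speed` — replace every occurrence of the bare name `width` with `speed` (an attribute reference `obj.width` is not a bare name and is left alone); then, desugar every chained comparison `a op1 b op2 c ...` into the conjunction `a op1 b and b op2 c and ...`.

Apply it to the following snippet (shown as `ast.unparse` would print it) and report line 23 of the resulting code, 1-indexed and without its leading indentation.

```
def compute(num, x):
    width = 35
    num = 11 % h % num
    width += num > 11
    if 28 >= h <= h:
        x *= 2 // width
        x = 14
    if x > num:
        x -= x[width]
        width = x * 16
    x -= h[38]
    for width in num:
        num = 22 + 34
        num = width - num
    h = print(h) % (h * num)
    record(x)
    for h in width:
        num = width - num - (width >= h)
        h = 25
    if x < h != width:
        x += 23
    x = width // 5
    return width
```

Transformed code:
def compute(num, x):
    speed = 35
    num = 11 % h % num
    speed += num > 11
    if 28 >= h and h <= h:
        x *= 2 // speed
        x = 14
    if x > num:
        x -= x[speed]
        speed = x * 16
    x -= h[38]
    for speed in num:
        num = 22 + 34
        num = speed - num
    h = print(h) % (h * num)
    record(x)
    for h in speed:
        num = speed - num - (speed >= h)
        h = 25
    if x < h and h != speed:
        x += 23
    x = speed // 5
    return speed

return speed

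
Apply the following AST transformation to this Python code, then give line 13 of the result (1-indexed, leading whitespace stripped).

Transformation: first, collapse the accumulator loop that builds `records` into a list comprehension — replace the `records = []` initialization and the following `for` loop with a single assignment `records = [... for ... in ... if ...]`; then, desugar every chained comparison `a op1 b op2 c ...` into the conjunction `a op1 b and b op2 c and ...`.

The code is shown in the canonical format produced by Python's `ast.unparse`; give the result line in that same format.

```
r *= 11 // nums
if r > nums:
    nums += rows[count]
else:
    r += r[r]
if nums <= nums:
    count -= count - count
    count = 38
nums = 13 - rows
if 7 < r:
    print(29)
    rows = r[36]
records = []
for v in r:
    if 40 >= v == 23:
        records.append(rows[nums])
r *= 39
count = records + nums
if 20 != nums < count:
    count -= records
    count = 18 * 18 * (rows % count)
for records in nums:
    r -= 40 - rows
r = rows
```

Transformed code:
r *= 11 // nums
if r > nums:
    nums += rows[count]
else:
    r += r[r]
if nums <= nums:
    count -= count - count
    count = 38
nums = 13 - rows
if 7 < r:
    print(29)
    rows = r[36]
records = [rows[nums] for v in r if 40 >= v and v == 23]
r *= 39
count = records + nums
if 20 != nums and nums < count:
    count -= records
    count = 18 * 18 * (rows % count)
for records in nums:
    r -= 40 - rows
r = rows

records = [rows[nums] for v in r if 40 >= v and v == 23]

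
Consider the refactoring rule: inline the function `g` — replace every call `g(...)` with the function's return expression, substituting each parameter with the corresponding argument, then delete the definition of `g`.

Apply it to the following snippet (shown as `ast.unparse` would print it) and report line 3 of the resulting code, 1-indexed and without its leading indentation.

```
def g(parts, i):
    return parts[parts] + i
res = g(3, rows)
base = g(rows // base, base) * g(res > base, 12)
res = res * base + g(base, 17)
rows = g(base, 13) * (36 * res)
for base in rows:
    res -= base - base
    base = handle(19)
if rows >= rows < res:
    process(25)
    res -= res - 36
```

Transformed code:
res = 3[3] + rows
base = ((rows // base)[rows // base] + base) * ((res > base)[res > base] + 12)
res = res * base + (base[base] + 17)
rows = (base[base] + 13) * (36 * res)
for base in rows:
    res -= base - base
    base = handle(19)
if rows >= rows < res:
    process(25)
    res -= res - 36

res = res * base + (base[base] + 17)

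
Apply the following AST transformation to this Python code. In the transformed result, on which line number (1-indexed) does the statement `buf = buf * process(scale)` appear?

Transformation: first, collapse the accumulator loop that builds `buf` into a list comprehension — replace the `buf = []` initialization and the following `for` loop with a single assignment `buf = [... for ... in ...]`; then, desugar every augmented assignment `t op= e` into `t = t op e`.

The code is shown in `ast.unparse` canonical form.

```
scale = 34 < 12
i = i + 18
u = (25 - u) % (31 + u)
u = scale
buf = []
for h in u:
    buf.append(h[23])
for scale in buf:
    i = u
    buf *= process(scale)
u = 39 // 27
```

Transformed code:
scale = 34 < 12
i = i + 18
u = (25 - u) % (31 + u)
u = scale
buf = [h[23] for h in u]
for scale in buf:
    i = u
    buf = buf * process(scale)
u = 39 // 27

8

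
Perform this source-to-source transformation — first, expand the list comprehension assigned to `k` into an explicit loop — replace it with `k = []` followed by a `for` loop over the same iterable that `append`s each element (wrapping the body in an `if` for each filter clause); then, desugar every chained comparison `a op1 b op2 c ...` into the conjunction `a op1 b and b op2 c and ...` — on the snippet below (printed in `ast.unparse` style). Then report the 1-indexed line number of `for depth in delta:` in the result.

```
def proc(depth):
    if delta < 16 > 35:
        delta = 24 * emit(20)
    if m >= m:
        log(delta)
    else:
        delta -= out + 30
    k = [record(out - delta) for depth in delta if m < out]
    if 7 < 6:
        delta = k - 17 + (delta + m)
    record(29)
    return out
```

Transformed code:
def proc(depth):
    if delta < 16 and 16 > 35:
        delta = 24 * emit(20)
    if m >= m:
        log(delta)
    else:
        delta -= out + 30
    k = []
    for depth in delta:
        if m < out:
            k.append(record(out - delta))
    if 7 < 6:
        delta = k - 17 + (delta + m)
    record(29)
    return out

9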